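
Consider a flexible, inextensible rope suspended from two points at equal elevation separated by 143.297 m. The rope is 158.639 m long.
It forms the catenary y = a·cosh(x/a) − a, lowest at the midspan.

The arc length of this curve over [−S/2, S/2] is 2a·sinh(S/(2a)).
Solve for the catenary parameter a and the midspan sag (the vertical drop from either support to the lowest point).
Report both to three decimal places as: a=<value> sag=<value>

seed: a₀ = √(S³/(24(L−S))) = √(143.297³/(24·15.342)) = 89.394137
iter 1: u=0.801490  f(a)=+5.004e-01  f'(a)=-3.658e-01  a ← 89.394137 − (+5.004e-01/-3.658e-01) = 90.762020
iter 2: u=0.789411  f(a)=+1.172e-02  f'(a)=-3.489e-01  a ← 90.762020 − (+1.172e-02/-3.489e-01) = 90.795605
iter 3: u=0.789119  f(a)=+6.765e-06  f'(a)=-3.485e-01  a ← 90.795605 − (+6.765e-06/-3.485e-01) = 90.795625
iter 4: u=0.789118  f(a)=+2.245e-12  f'(a)=-3.485e-01  a ← 90.795625 − (+2.245e-12/-3.485e-01) = 90.795625
converged: |Δa| < 1e-12 after 4 iterations
sag = a·(cosh(S/(2a)) − 1) = 90.795625·(cosh(0.789118) − 1) = 29.767340
T_max/T_min = cosh(S/(2a)) = 1.327850

a=90.796 sag=29.767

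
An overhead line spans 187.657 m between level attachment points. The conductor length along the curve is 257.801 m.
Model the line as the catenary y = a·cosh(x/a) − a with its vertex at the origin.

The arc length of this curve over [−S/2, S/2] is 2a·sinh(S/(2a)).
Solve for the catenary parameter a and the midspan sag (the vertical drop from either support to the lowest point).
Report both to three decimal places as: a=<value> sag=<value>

a=65.902 sag=78.868

seed: a₀ = √(S³/(24(L−S))) = √(187.657³/(24·70.144)) = 62.653634
iter 1: u=1.497575  f(a)=+8.299e+00  f'(a)=-2.783e+00  a ← 62.653634 − (+8.299e+00/-2.783e+00) = 65.635468
iter 2: u=1.429540  f(a)=+6.292e-01  f'(a)=-2.376e+00  a ← 65.635468 − (+6.292e-01/-2.376e+00) = 65.900326
iter 3: u=1.423794  f(a)=+4.273e-03  f'(a)=-2.344e+00  a ← 65.900326 − (+4.273e-03/-2.344e+00) = 65.902150
iter 4: u=1.423755  f(a)=+2.001e-07  f'(a)=-2.343e+00  a ← 65.902150 − (+2.001e-07/-2.343e+00) = 65.902150
iter 5: u=1.423755  f(a)=+5.684e-14  f'(a)=-2.343e+00  a ← 65.902150 − (+5.684e-14/-2.343e+00) = 65.902150
converged: |Δa| < 1e-12 after 5 iterations
sag = a·(cosh(S/(2a)) − 1) = 65.902150·(cosh(1.423755) − 1) = 78.868124
T_max/T_min = cosh(S/(2a)) = 2.196746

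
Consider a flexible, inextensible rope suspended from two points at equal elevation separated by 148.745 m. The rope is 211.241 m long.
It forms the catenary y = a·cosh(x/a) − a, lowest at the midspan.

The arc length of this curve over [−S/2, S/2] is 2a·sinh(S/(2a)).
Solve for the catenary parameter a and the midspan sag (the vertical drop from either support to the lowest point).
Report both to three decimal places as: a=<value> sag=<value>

seed: a₀ = √(S³/(24(L−S))) = √(148.745³/(24·62.496)) = 46.841612
iter 1: u=1.587744  f(a)=+8.367e+00  f'(a)=-3.405e+00  a ← 46.841612 − (+8.367e+00/-3.405e+00) = 49.299251
iter 2: u=1.508593  f(a)=+7.036e-01  f'(a)=-2.854e+00  a ← 49.299251 − (+7.036e-01/-2.854e+00) = 49.545788
iter 3: u=1.501086  f(a)=+5.985e-03  f'(a)=-2.806e+00  a ← 49.545788 − (+5.985e-03/-2.806e+00) = 49.547921
iter 4: u=1.501022  f(a)=+4.411e-07  f'(a)=-2.805e+00  a ← 49.547921 − (+4.411e-07/-2.805e+00) = 49.547922
iter 5: u=1.501022  f(a)=-2.842e-14  f'(a)=-2.805e+00  a ← 49.547922 − (-2.842e-14/-2.805e+00) = 49.547922
converged: |Δa| < 1e-12 after 5 iterations
sag = a·(cosh(S/(2a)) − 1) = 49.547922·(cosh(1.501022) − 1) = 67.116926
T_max/T_min = cosh(S/(2a)) = 2.354586

a=49.548 sag=67.117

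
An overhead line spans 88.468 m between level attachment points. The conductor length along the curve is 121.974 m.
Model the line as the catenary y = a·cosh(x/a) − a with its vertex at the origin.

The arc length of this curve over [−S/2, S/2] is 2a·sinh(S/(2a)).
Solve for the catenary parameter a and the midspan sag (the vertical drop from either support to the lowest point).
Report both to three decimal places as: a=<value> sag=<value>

seed: a₀ = √(S³/(24(L−S))) = √(88.468³/(24·33.506)) = 29.343533
iter 1: u=1.507453  f(a)=+4.020e+00  f'(a)=-2.847e+00  a ← 29.343533 − (+4.020e+00/-2.847e+00) = 30.755603
iter 2: u=1.438242  f(a)=+3.084e-01  f'(a)=-2.425e+00  a ← 30.755603 − (+3.084e-01/-2.425e+00) = 30.882755
iter 3: u=1.432320  f(a)=+2.148e-03  f'(a)=-2.391e+00  a ← 30.882755 − (+2.148e-03/-2.391e+00) = 30.883653
iter 4: u=1.432279  f(a)=+1.058e-07  f'(a)=-2.391e+00  a ← 30.883653 − (+1.058e-07/-2.391e+00) = 30.883653
iter 5: u=1.432279  f(a)=+1.421e-14  f'(a)=-2.391e+00  a ← 30.883653 − (+1.421e-14/-2.391e+00) = 30.883653
converged: |Δa| < 1e-12 after 5 iterations
sag = a·(cosh(S/(2a)) − 1) = 30.883653·(cosh(1.432279) − 1) = 37.477258
T_max/T_min = cosh(S/(2a)) = 2.213498

a=30.884 sag=37.477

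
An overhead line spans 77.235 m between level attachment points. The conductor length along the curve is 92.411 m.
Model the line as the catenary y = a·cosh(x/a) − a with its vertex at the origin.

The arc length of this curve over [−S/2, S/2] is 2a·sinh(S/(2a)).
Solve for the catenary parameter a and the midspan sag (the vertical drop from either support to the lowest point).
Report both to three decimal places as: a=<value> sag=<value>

a=36.570 sag=22.356

seed: a₀ = √(S³/(24(L−S))) = √(77.235³/(24·15.176)) = 35.566157
iter 1: u=1.085793  f(a)=+9.201e-01  f'(a)=-9.583e-01  a ← 35.566157 − (+9.201e-01/-9.583e-01) = 36.526271
iter 2: u=1.057253  f(a)=+3.857e-02  f'(a)=-8.795e-01  a ← 36.526271 − (+3.857e-02/-8.795e-01) = 36.570130
iter 3: u=1.055985  f(a)=+7.437e-05  f'(a)=-8.761e-01  a ← 36.570130 − (+7.437e-05/-8.761e-01) = 36.570215
iter 4: u=1.055982  f(a)=+2.776e-10  f'(a)=-8.761e-01  a ← 36.570215 − (+2.776e-10/-8.761e-01) = 36.570215
iter 5: u=1.055982  f(a)=+1.421e-14  f'(a)=-8.761e-01  a ← 36.570215 − (+1.421e-14/-8.761e-01) = 36.570215
converged: |Δa| < 1e-12 after 5 iterations
sag = a·(cosh(S/(2a)) − 1) = 36.570215·(cosh(1.055982) − 1) = 22.356255
T_max/T_min = cosh(S/(2a)) = 1.611324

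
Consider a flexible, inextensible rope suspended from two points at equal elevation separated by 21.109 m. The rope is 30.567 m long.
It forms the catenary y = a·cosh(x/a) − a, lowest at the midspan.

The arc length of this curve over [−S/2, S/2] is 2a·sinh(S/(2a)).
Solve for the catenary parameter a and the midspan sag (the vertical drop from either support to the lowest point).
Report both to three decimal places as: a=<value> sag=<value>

seed: a₀ = √(S³/(24(L−S))) = √(21.109³/(24·9.458)) = 6.437188
iter 1: u=1.639613  f(a)=+1.356e+00  f'(a)=-3.808e+00  a ← 6.437188 − (+1.356e+00/-3.808e+00) = 6.793203
iter 2: u=1.553685  f(a)=+1.206e-01  f'(a)=-3.158e+00  a ← 6.793203 − (+1.206e-01/-3.158e+00) = 6.831389
iter 3: u=1.545001  f(a)=+1.160e-03  f'(a)=-3.098e+00  a ← 6.831389 − (+1.160e-03/-3.098e+00) = 6.831764
iter 4: u=1.544916  f(a)=+1.096e-07  f'(a)=-3.097e+00  a ← 6.831764 − (+1.096e-07/-3.097e+00) = 6.831764
iter 5: u=1.544916  f(a)=+0.000e+00  f'(a)=-3.097e+00  a ← 6.831764 − (+0.000e+00/-3.097e+00) = 6.831764
converged: |Δa| < 1e-12 after 5 iterations
sag = a·(cosh(S/(2a)) − 1) = 6.831764·(cosh(1.544916) − 1) = 9.909155
T_max/T_min = cosh(S/(2a)) = 2.450453

a=6.832 sag=9.909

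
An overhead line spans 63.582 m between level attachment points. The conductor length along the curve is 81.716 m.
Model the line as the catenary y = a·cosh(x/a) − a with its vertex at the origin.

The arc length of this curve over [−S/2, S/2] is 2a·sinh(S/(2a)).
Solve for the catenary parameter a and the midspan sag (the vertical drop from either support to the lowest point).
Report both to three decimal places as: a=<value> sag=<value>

seed: a₀ = √(S³/(24(L−S))) = √(63.582³/(24·18.134)) = 24.302382
iter 1: u=1.308143  f(a)=+1.616e+00  f'(a)=-1.764e+00  a ← 24.302382 − (+1.616e+00/-1.764e+00) = 25.218741
iter 2: u=1.260610  f(a)=+9.592e-02  f'(a)=-1.560e+00  a ← 25.218741 − (+9.592e-02/-1.560e+00) = 25.280220
iter 3: u=1.257544  f(a)=+3.849e-04  f'(a)=-1.548e+00  a ← 25.280220 − (+3.849e-04/-1.548e+00) = 25.280469
iter 4: u=1.257532  f(a)=+6.254e-09  f'(a)=-1.548e+00  a ← 25.280469 − (+6.254e-09/-1.548e+00) = 25.280469
iter 5: u=1.257532  f(a)=+1.421e-14  f'(a)=-1.548e+00  a ← 25.280469 − (+1.421e-14/-1.548e+00) = 25.280469
converged: |Δa| < 1e-12 after 5 iterations
sag = a·(cosh(S/(2a)) − 1) = 25.280469·(cosh(1.257532) − 1) = 22.766157
T_max/T_min = cosh(S/(2a)) = 1.900543

a=25.280 sag=22.766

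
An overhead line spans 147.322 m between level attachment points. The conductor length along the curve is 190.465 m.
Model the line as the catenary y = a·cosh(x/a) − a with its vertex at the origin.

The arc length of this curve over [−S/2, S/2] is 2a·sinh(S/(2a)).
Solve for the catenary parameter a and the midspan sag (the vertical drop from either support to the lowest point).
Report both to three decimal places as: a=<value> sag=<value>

a=57.863 sag=53.570

seed: a₀ = √(S³/(24(L−S))) = √(147.322³/(24·43.143)) = 55.570028
iter 1: u=1.325553  f(a)=+3.953e+00  f'(a)=-1.843e+00  a ← 55.570028 − (+3.953e+00/-1.843e+00) = 57.714490
iter 2: u=1.276300  f(a)=+2.403e-01  f'(a)=-1.625e+00  a ← 57.714490 − (+2.403e-01/-1.625e+00) = 57.862355
iter 3: u=1.273038  f(a)=+1.016e-03  f'(a)=-1.612e+00  a ← 57.862355 − (+1.016e-03/-1.612e+00) = 57.862986
iter 4: u=1.273025  f(a)=+1.831e-08  f'(a)=-1.612e+00  a ← 57.862986 − (+1.831e-08/-1.612e+00) = 57.862986
iter 5: u=1.273025  f(a)=-2.842e-14  f'(a)=-1.612e+00  a ← 57.862986 − (-2.842e-14/-1.612e+00) = 57.862986
converged: |Δa| < 1e-12 after 5 iterations
sag = a·(cosh(S/(2a)) − 1) = 57.862986·(cosh(1.273025) − 1) = 53.570197
T_max/T_min = cosh(S/(2a)) = 1.925811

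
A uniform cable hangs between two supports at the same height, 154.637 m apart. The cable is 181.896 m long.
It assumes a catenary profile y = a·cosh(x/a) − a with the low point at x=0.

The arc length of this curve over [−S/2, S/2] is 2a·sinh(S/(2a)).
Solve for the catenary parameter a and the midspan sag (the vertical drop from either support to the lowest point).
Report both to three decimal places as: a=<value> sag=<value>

a=77.093 sag=42.133

seed: a₀ = √(S³/(24(L−S))) = √(154.637³/(24·27.259)) = 75.181250
iter 1: u=1.028428  f(a)=+1.478e+00  f'(a)=-8.048e-01  a ← 75.181250 − (+1.478e+00/-8.048e-01) = 77.018194
iter 2: u=1.003899  f(a)=+5.592e-02  f'(a)=-7.450e-01  a ← 77.018194 − (+5.592e-02/-7.450e-01) = 77.093256
iter 3: u=1.002922  f(a)=+8.696e-05  f'(a)=-7.426e-01  a ← 77.093256 − (+8.696e-05/-7.426e-01) = 77.093373
iter 4: u=1.002920  f(a)=+2.111e-10  f'(a)=-7.426e-01  a ← 77.093373 − (+2.111e-10/-7.426e-01) = 77.093373
iter 5: u=1.002920  f(a)=-5.684e-14  f'(a)=-7.426e-01  a ← 77.093373 − (-5.684e-14/-7.426e-01) = 77.093373
converged: |Δa| < 1e-12 after 5 iterations
sag = a·(cosh(S/(2a)) − 1) = 77.093373·(cosh(1.002920) − 1) = 42.132995
T_max/T_min = cosh(S/(2a)) = 1.546519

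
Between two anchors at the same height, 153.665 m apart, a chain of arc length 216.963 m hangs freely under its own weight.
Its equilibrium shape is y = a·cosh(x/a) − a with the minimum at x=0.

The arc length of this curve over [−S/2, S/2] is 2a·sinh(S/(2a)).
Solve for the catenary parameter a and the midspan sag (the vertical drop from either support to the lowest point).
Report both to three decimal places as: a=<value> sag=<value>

a=51.645 sag=68.503

seed: a₀ = √(S³/(24(L−S))) = √(153.665³/(24·63.298)) = 48.872193
iter 1: u=1.572111  f(a)=+8.299e+00  f'(a)=-3.290e+00  a ← 48.872193 − (+8.299e+00/-3.290e+00) = 51.394774
iter 2: u=1.494948  f(a)=+6.858e-01  f'(a)=-2.767e+00  a ← 51.394774 − (+6.858e-01/-2.767e+00) = 51.642666
iter 3: u=1.487772  f(a)=+5.616e-03  f'(a)=-2.721e+00  a ← 51.642666 − (+5.616e-03/-2.721e+00) = 51.644729
iter 4: u=1.487712  f(a)=+3.834e-07  f'(a)=-2.721e+00  a ← 51.644729 − (+3.834e-07/-2.721e+00) = 51.644730
iter 5: u=1.487712  f(a)=+0.000e+00  f'(a)=-2.721e+00  a ← 51.644730 − (+0.000e+00/-2.721e+00) = 51.644730
converged: |Δa| < 1e-12 after 5 iterations
sag = a·(cosh(S/(2a)) − 1) = 51.644730·(cosh(1.487712) − 1) = 68.502738
T_max/T_min = cosh(S/(2a)) = 2.326423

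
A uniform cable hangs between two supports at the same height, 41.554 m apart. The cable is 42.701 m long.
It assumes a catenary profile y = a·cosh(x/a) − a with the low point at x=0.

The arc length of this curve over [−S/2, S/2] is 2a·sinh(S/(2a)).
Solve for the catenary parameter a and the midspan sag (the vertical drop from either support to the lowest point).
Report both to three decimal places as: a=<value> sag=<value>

a=51.264 sag=4.268

seed: a₀ = √(S³/(24(L−S))) = √(41.554³/(24·1.147)) = 51.054253
iter 1: u=0.406959  f(a)=+9.536e-03  f'(a)=-4.568e-02  a ← 51.054253 − (+9.536e-03/-4.568e-02) = 51.262995
iter 2: u=0.405302  f(a)=+5.880e-05  f'(a)=-4.512e-02  a ← 51.262995 − (+5.880e-05/-4.512e-02) = 51.264299
iter 3: u=0.405292  f(a)=+2.267e-09  f'(a)=-4.512e-02  a ← 51.264299 − (+2.267e-09/-4.512e-02) = 51.264299
iter 4: u=0.405292  f(a)=+0.000e+00  f'(a)=-4.512e-02  a ← 51.264299 − (+0.000e+00/-4.512e-02) = 51.264299
converged: |Δa| < 1e-12 after 4 iterations
sag = a·(cosh(S/(2a)) − 1) = 51.264299·(cosh(0.405292) − 1) = 4.268324
T_max/T_min = cosh(S/(2a)) = 1.083261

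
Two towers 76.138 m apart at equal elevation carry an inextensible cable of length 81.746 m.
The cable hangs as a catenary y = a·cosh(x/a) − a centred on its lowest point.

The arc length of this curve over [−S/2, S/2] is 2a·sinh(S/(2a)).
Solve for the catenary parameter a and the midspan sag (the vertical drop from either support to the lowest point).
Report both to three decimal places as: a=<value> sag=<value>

a=57.888 sag=12.975

seed: a₀ = √(S³/(24(L−S))) = √(76.138³/(24·5.608)) = 57.265436
iter 1: u=0.664781  f(a)=+1.252e-01  f'(a)=-2.047e-01  a ← 57.265436 − (+1.252e-01/-2.047e-01) = 57.877351
iter 2: u=0.657753  f(a)=+2.036e-03  f'(a)=-1.980e-01  a ← 57.877351 − (+2.036e-03/-1.980e-01) = 57.887629
iter 3: u=0.657636  f(a)=+5.575e-07  f'(a)=-1.979e-01  a ← 57.887629 − (+5.575e-07/-1.979e-01) = 57.887632
iter 4: u=0.657636  f(a)=+5.684e-14  f'(a)=-1.979e-01  a ← 57.887632 − (+5.684e-14/-1.979e-01) = 57.887632
converged: |Δa| < 1e-12 after 4 iterations
sag = a·(cosh(S/(2a)) − 1) = 57.887632·(cosh(0.657636) − 1) = 12.975476
T_max/T_min = cosh(S/(2a)) = 1.224149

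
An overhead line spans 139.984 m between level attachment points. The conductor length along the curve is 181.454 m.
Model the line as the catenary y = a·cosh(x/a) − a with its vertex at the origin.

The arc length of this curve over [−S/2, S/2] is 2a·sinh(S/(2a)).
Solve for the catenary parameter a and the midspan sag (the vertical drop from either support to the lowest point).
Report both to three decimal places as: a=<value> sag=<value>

seed: a₀ = √(S³/(24(L−S))) = √(139.984³/(24·41.470)) = 52.498266
iter 1: u=1.333225  f(a)=+3.846e+00  f'(a)=-1.879e+00  a ← 52.498266 − (+3.846e+00/-1.879e+00) = 54.544727
iter 2: u=1.283204  f(a)=+2.363e-01  f'(a)=-1.655e+00  a ← 54.544727 − (+2.363e-01/-1.655e+00) = 54.687532
iter 3: u=1.279853  f(a)=+1.021e-03  f'(a)=-1.640e+00  a ← 54.687532 − (+1.021e-03/-1.640e+00) = 54.688155
iter 4: u=1.279838  f(a)=+1.926e-08  f'(a)=-1.640e+00  a ← 54.688155 − (+1.926e-08/-1.640e+00) = 54.688155
iter 5: u=1.279838  f(a)=-2.842e-14  f'(a)=-1.640e+00  a ← 54.688155 − (-2.842e-14/-1.640e+00) = 54.688155
converged: |Δa| < 1e-12 after 5 iterations
sag = a·(cosh(S/(2a)) − 1) = 54.688155·(cosh(1.279838) − 1) = 51.246650
T_max/T_min = cosh(S/(2a)) = 1.937070

a=54.688 sag=51.247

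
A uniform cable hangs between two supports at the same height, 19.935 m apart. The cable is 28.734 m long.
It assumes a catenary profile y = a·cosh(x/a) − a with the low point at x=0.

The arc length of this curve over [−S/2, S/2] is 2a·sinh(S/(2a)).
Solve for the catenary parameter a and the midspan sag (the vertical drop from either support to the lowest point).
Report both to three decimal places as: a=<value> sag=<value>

a=6.495 sag=9.272

seed: a₀ = √(S³/(24(L−S))) = √(19.935³/(24·8.799)) = 6.124943
iter 1: u=1.627362  f(a)=+1.241e+00  f'(a)=-3.710e+00  a ← 6.124943 − (+1.241e+00/-3.710e+00) = 6.459570
iter 2: u=1.543059  f(a)=+1.090e-01  f'(a)=-3.084e+00  a ← 6.459570 − (+1.090e-01/-3.084e+00) = 6.494906
iter 3: u=1.534664  f(a)=+1.019e-03  f'(a)=-3.027e+00  a ← 6.494906 − (+1.019e-03/-3.027e+00) = 6.495243
iter 4: u=1.534585  f(a)=+9.087e-08  f'(a)=-3.026e+00  a ← 6.495243 − (+9.087e-08/-3.026e+00) = 6.495243
iter 5: u=1.534585  f(a)=-3.553e-15  f'(a)=-3.026e+00  a ← 6.495243 − (-3.553e-15/-3.026e+00) = 6.495243
converged: |Δa| < 1e-12 after 5 iterations
sag = a·(cosh(S/(2a)) − 1) = 6.495243·(cosh(1.534585) − 1) = 9.271776
T_max/T_min = cosh(S/(2a)) = 2.427472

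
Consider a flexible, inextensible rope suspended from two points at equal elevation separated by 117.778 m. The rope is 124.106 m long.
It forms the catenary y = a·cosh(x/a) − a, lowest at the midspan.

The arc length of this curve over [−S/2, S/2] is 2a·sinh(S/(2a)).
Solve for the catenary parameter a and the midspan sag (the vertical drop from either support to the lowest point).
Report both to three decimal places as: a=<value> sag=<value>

seed: a₀ = √(S³/(24(L−S))) = √(117.778³/(24·6.328)) = 103.718782
iter 1: u=0.567776  f(a)=+1.028e-01  f'(a)=-1.260e-01  a ← 103.718782 − (+1.028e-01/-1.260e-01) = 104.534518
iter 2: u=0.563345  f(a)=+1.225e-03  f'(a)=-1.230e-01  a ← 104.534518 − (+1.225e-03/-1.230e-01) = 104.544478
iter 3: u=0.563291  f(a)=+1.788e-07  f'(a)=-1.230e-01  a ← 104.544478 − (+1.788e-07/-1.230e-01) = 104.544480
iter 4: u=0.563291  f(a)=+4.263e-14  f'(a)=-1.230e-01  a ← 104.544480 − (+4.263e-14/-1.230e-01) = 104.544480
converged: |Δa| < 1e-12 after 4 iterations
sag = a·(cosh(S/(2a)) − 1) = 104.544480·(cosh(0.563291) − 1) = 17.029050
T_max/T_min = cosh(S/(2a)) = 1.162888

a=104.544 sag=17.029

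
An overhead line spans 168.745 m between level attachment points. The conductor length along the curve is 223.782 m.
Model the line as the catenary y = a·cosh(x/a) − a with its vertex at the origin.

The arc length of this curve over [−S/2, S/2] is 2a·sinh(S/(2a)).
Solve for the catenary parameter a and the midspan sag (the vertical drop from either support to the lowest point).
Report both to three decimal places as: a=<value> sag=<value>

seed: a₀ = √(S³/(24(L−S))) = √(168.745³/(24·55.037)) = 60.313339
iter 1: u=1.398903  f(a)=+5.643e+00  f'(a)=-2.208e+00  a ← 60.313339 − (+5.643e+00/-2.208e+00) = 62.868981
iter 2: u=1.342037  f(a)=+3.785e-01  f'(a)=-1.921e+00  a ← 62.868981 − (+3.785e-01/-1.921e+00) = 63.066016
iter 3: u=1.337844  f(a)=+1.973e-03  f'(a)=-1.901e+00  a ← 63.066016 − (+1.973e-03/-1.901e+00) = 63.067054
iter 4: u=1.337822  f(a)=+5.426e-08  f'(a)=-1.901e+00  a ← 63.067054 − (+5.426e-08/-1.901e+00) = 63.067054
iter 5: u=1.337822  f(a)=+0.000e+00  f'(a)=-1.901e+00  a ← 63.067054 − (+0.000e+00/-1.901e+00) = 63.067054
converged: |Δa| < 1e-12 after 5 iterations
sag = a·(cosh(S/(2a)) − 1) = 63.067054·(cosh(1.337822) − 1) = 65.373785
T_max/T_min = cosh(S/(2a)) = 2.036576

a=63.067 sag=65.374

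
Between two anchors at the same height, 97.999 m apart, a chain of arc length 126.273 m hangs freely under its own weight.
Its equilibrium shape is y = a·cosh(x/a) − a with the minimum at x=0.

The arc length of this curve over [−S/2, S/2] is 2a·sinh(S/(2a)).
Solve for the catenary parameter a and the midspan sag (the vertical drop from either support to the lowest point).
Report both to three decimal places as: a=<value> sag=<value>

a=38.757 sag=35.326

seed: a₀ = √(S³/(24(L−S))) = √(97.999³/(24·28.274)) = 37.242019
iter 1: u=1.315705  f(a)=+2.551e+00  f'(a)=-1.798e+00  a ← 37.242019 − (+2.551e+00/-1.798e+00) = 38.660555
iter 2: u=1.267429  f(a)=+1.530e-01  f'(a)=-1.588e+00  a ← 38.660555 − (+1.530e-01/-1.588e+00) = 38.756867
iter 3: u=1.264279  f(a)=+6.279e-04  f'(a)=-1.575e+00  a ← 38.756867 − (+6.279e-04/-1.575e+00) = 38.757266
iter 4: u=1.264266  f(a)=+1.067e-08  f'(a)=-1.575e+00  a ← 38.757266 − (+1.067e-08/-1.575e+00) = 38.757266
iter 5: u=1.264266  f(a)=-1.421e-14  f'(a)=-1.575e+00  a ← 38.757266 − (-1.421e-14/-1.575e+00) = 38.757266
converged: |Δa| < 1e-12 after 5 iterations
sag = a·(cosh(S/(2a)) − 1) = 38.757266·(cosh(1.264266) − 1) = 35.326088
T_max/T_min = cosh(S/(2a)) = 1.911470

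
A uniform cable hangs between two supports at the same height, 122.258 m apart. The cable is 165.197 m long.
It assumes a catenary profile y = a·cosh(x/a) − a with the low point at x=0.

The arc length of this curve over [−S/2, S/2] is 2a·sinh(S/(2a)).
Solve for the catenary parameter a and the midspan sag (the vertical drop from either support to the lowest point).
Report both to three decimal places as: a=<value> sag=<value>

a=44.170 sag=49.497

seed: a₀ = √(S³/(24(L−S))) = √(122.258³/(24·42.939)) = 42.109913
iter 1: u=1.451653  f(a)=+4.758e+00  f'(a)=-2.503e+00  a ← 42.109913 − (+4.758e+00/-2.503e+00) = 44.011020
iter 2: u=1.388948  f(a)=+3.412e-01  f'(a)=-2.156e+00  a ← 44.011020 − (+3.412e-01/-2.156e+00) = 44.169300
iter 3: u=1.383970  f(a)=+2.054e-03  f'(a)=-2.130e+00  a ← 44.169300 − (+2.054e-03/-2.130e+00) = 44.170264
iter 4: u=1.383940  f(a)=+7.543e-08  f'(a)=-2.130e+00  a ← 44.170264 − (+7.543e-08/-2.130e+00) = 44.170264
iter 5: u=1.383940  f(a)=-2.842e-14  f'(a)=-2.130e+00  a ← 44.170264 − (-2.842e-14/-2.130e+00) = 44.170264
converged: |Δa| < 1e-12 after 5 iterations
sag = a·(cosh(S/(2a)) − 1) = 44.170264·(cosh(1.383940) − 1) = 49.496830
T_max/T_min = cosh(S/(2a)) = 2.120592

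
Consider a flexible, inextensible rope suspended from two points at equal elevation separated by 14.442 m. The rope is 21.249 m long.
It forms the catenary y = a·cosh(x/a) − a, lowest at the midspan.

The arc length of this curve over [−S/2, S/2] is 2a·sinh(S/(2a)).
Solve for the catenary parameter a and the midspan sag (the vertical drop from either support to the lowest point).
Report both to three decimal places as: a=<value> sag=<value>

a=4.570 sag=6.996

seed: a₀ = √(S³/(24(L−S))) = √(14.442³/(24·6.807)) = 4.293955
iter 1: u=1.681666  f(a)=+1.030e+00  f'(a)=-4.163e+00  a ← 4.293955 − (+1.030e+00/-4.163e+00) = 4.541382
iter 2: u=1.590045  f(a)=+9.573e-02  f'(a)=-3.422e+00  a ← 4.541382 − (+9.573e-02/-3.422e+00) = 4.569359
iter 3: u=1.580309  f(a)=+1.014e-03  f'(a)=-3.350e+00  a ← 4.569359 − (+1.014e-03/-3.350e+00) = 4.569661
iter 4: u=1.580205  f(a)=+1.165e-07  f'(a)=-3.349e+00  a ← 4.569661 − (+1.165e-07/-3.349e+00) = 4.569661
iter 5: u=1.580205  f(a)=+0.000e+00  f'(a)=-3.349e+00  a ← 4.569661 − (+0.000e+00/-3.349e+00) = 4.569661
converged: |Δa| < 1e-12 after 5 iterations
sag = a·(cosh(S/(2a)) − 1) = 4.569661·(cosh(1.580205) − 1) = 6.995882
T_max/T_min = cosh(S/(2a)) = 2.530941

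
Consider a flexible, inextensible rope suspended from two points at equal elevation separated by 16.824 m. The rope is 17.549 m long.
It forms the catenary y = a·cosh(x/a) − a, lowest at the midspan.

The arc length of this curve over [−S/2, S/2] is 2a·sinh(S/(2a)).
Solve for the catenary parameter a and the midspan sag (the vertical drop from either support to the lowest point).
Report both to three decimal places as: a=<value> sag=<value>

seed: a₀ = √(S³/(24(L−S))) = √(16.824³/(24·0.725)) = 16.543190
iter 1: u=0.508487  f(a)=+9.431e-03  f'(a)=-8.994e-02  a ← 16.543190 − (+9.431e-03/-8.994e-02) = 16.648049
iter 2: u=0.505284  f(a)=+9.042e-05  f'(a)=-8.822e-02  a ← 16.648049 − (+9.042e-05/-8.822e-02) = 16.649074
iter 3: u=0.505253  f(a)=+8.490e-09  f'(a)=-8.820e-02  a ← 16.649074 − (+8.490e-09/-8.820e-02) = 16.649074
iter 4: u=0.505253  f(a)=+0.000e+00  f'(a)=-8.820e-02  a ← 16.649074 − (+0.000e+00/-8.820e-02) = 16.649074
converged: |Δa| < 1e-12 after 4 iterations
sag = a·(cosh(S/(2a)) − 1) = 16.649074·(cosh(0.505253) − 1) = 2.170690
T_max/T_min = cosh(S/(2a)) = 1.130379

a=16.649 sag=2.171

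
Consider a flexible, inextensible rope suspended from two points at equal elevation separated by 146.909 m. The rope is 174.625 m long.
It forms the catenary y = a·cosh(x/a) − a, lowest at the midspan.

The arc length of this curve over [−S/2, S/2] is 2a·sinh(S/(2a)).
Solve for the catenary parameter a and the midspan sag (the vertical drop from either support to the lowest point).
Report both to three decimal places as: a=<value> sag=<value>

a=70.915 sag=41.568

seed: a₀ = √(S³/(24(L−S))) = √(146.909³/(24·27.716)) = 69.040147
iter 1: u=1.063939  f(a)=+1.612e+00  f'(a)=-8.975e-01  a ← 69.040147 − (+1.612e+00/-8.975e-01) = 70.835768
iter 2: u=1.036969  f(a)=+6.501e-02  f'(a)=-8.264e-01  a ← 70.835768 − (+6.501e-02/-8.264e-01) = 70.914437
iter 3: u=1.035819  f(a)=+1.157e-04  f'(a)=-8.235e-01  a ← 70.914437 − (+1.157e-04/-8.235e-01) = 70.914577
iter 4: u=1.035817  f(a)=+3.675e-10  f'(a)=-8.235e-01  a ← 70.914577 − (+3.675e-10/-8.235e-01) = 70.914577
iter 5: u=1.035817  f(a)=-2.842e-14  f'(a)=-8.235e-01  a ← 70.914577 − (-2.842e-14/-8.235e-01) = 70.914577
converged: |Δa| < 1e-12 after 5 iterations
sag = a·(cosh(S/(2a)) − 1) = 70.914577·(cosh(1.035817) − 1) = 41.568088
T_max/T_min = cosh(S/(2a)) = 1.586171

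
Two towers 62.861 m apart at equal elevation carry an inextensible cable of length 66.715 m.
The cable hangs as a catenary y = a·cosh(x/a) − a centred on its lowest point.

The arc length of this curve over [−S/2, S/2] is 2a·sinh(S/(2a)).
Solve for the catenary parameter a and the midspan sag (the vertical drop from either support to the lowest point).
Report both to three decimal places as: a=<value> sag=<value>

seed: a₀ = √(S³/(24(L−S))) = √(62.861³/(24·3.854)) = 51.821556
iter 1: u=0.606514  f(a)=+7.151e-02  f'(a)=-1.543e-01  a ← 51.821556 − (+7.151e-02/-1.543e-01) = 52.285052
iter 2: u=0.601137  f(a)=+9.707e-04  f'(a)=-1.501e-01  a ← 52.285052 − (+9.707e-04/-1.501e-01) = 52.291519
iter 3: u=0.601063  f(a)=+1.843e-07  f'(a)=-1.501e-01  a ← 52.291519 − (+1.843e-07/-1.501e-01) = 52.291520
iter 4: u=0.601063  f(a)=+0.000e+00  f'(a)=-1.501e-01  a ← 52.291520 − (+0.000e+00/-1.501e-01) = 52.291520
converged: |Δa| < 1e-12 after 4 iterations
sag = a·(cosh(S/(2a)) − 1) = 52.291520·(cosh(0.601063) − 1) = 9.733684
T_max/T_min = cosh(S/(2a)) = 1.186143

a=52.292 sag=9.734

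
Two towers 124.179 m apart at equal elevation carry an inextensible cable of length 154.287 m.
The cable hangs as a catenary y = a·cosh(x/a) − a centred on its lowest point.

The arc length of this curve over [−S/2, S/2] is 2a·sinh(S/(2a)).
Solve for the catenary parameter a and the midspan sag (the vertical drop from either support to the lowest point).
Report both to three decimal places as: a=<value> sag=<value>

seed: a₀ = √(S³/(24(L−S))) = √(124.179³/(24·30.108)) = 51.478474
iter 1: u=1.206126  f(a)=+2.267e+00  f'(a)=-1.349e+00  a ← 51.478474 − (+2.267e+00/-1.349e+00) = 53.159277
iter 2: u=1.167990  f(a)=+1.158e-01  f'(a)=-1.214e+00  a ← 53.159277 − (+1.158e-01/-1.214e+00) = 53.254618
iter 3: u=1.165899  f(a)=+3.379e-04  f'(a)=-1.207e+00  a ← 53.254618 − (+3.379e-04/-1.207e+00) = 53.254898
iter 4: u=1.165893  f(a)=+2.896e-09  f'(a)=-1.207e+00  a ← 53.254898 − (+2.896e-09/-1.207e+00) = 53.254898
iter 5: u=1.165893  f(a)=+0.000e+00  f'(a)=-1.207e+00  a ← 53.254898 − (+0.000e+00/-1.207e+00) = 53.254898
converged: |Δa| < 1e-12 after 5 iterations
sag = a·(cosh(S/(2a)) − 1) = 53.254898·(cosh(1.165893) − 1) = 40.485188
T_max/T_min = cosh(S/(2a)) = 1.760215

a=53.255 sag=40.485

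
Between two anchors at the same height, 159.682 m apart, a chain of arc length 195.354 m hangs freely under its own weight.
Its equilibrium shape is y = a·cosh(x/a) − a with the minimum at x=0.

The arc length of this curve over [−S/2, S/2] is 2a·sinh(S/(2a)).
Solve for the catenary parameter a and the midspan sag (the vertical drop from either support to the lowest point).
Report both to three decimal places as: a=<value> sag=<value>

seed: a₀ = √(S³/(24(L−S))) = √(159.682³/(24·35.672)) = 68.962754
iter 1: u=1.157741  f(a)=+2.468e+00  f'(a)=-1.180e+00  a ← 68.962754 − (+2.468e+00/-1.180e+00) = 71.054624
iter 2: u=1.123657  f(a)=+1.168e-01  f'(a)=-1.071e+00  a ← 71.054624 − (+1.168e-01/-1.071e+00) = 71.163674
iter 3: u=1.121935  f(a)=+2.900e-04  f'(a)=-1.065e+00  a ← 71.163674 − (+2.900e-04/-1.065e+00) = 71.163946
iter 4: u=1.121930  f(a)=+1.799e-09  f'(a)=-1.065e+00  a ← 71.163946 − (+1.799e-09/-1.065e+00) = 71.163946
iter 5: u=1.121930  f(a)=-2.842e-14  f'(a)=-1.065e+00  a ← 71.163946 − (-2.842e-14/-1.065e+00) = 71.163946
converged: |Δa| < 1e-12 after 5 iterations
sag = a·(cosh(S/(2a)) − 1) = 71.163946·(cosh(1.121930) − 1) = 49.687630
T_max/T_min = cosh(S/(2a)) = 1.698214

a=71.164 sag=49.688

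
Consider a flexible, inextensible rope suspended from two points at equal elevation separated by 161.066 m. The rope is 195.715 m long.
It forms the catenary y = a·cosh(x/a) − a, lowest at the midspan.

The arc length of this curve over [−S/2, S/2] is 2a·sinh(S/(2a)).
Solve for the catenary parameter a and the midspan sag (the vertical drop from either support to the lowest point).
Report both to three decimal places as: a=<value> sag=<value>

a=73.068 sag=49.059

seed: a₀ = √(S³/(24(L−S))) = √(161.066³/(24·34.649)) = 70.885080
iter 1: u=1.136106  f(a)=+2.306e+00  f'(a)=-1.110e+00  a ← 70.885080 − (+2.306e+00/-1.110e+00) = 72.963117
iter 2: u=1.103749  f(a)=+1.053e-01  f'(a)=-1.011e+00  a ← 72.963117 − (+1.053e-01/-1.011e+00) = 73.067317
iter 3: u=1.102175  f(a)=+2.428e-04  f'(a)=-1.006e+00  a ← 73.067317 − (+2.428e-04/-1.006e+00) = 73.067558
iter 4: u=1.102172  f(a)=+1.297e-09  f'(a)=-1.006e+00  a ← 73.067558 − (+1.297e-09/-1.006e+00) = 73.067558
iter 5: u=1.102172  f(a)=+5.684e-14  f'(a)=-1.006e+00  a ← 73.067558 − (+5.684e-14/-1.006e+00) = 73.067558
converged: |Δa| < 1e-12 after 5 iterations
sag = a·(cosh(S/(2a)) − 1) = 73.067558·(cosh(1.102172) − 1) = 49.059254
T_max/T_min = cosh(S/(2a)) = 1.671423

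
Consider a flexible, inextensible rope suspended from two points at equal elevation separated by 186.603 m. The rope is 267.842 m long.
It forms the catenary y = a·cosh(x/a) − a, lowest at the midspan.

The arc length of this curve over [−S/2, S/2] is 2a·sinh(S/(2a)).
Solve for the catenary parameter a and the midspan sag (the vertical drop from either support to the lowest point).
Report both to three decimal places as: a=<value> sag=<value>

seed: a₀ = √(S³/(24(L−S))) = √(186.603³/(24·81.239)) = 57.728467
iter 1: u=1.616213  f(a)=+1.129e+01  f'(a)=-3.622e+00  a ← 57.728467 − (+1.129e+01/-3.622e+00) = 60.847102
iter 2: u=1.533376  f(a)=+9.799e-01  f'(a)=-3.018e+00  a ← 60.847102 − (+9.799e-01/-3.018e+00) = 61.171741
iter 3: u=1.525239  f(a)=+8.922e-03  f'(a)=-2.964e+00  a ← 61.171741 − (+8.922e-03/-2.964e+00) = 61.174752
iter 4: u=1.525164  f(a)=+7.545e-07  f'(a)=-2.963e+00  a ← 61.174752 − (+7.545e-07/-2.963e+00) = 61.174752
iter 5: u=1.525164  f(a)=+0.000e+00  f'(a)=-2.963e+00  a ← 61.174752 − (+0.000e+00/-2.963e+00) = 61.174752
converged: |Δa| < 1e-12 after 5 iterations
sag = a·(cosh(S/(2a)) − 1) = 61.174752·(cosh(1.525164) − 1) = 86.056985
T_max/T_min = cosh(S/(2a)) = 2.406740

a=61.175 sag=86.057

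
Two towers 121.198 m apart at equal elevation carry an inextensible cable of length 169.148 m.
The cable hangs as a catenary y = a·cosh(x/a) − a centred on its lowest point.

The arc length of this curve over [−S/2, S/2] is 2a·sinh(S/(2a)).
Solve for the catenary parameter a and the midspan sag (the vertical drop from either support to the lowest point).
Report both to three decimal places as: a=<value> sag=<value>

a=41.481 sag=52.718

seed: a₀ = √(S³/(24(L−S))) = √(121.198³/(24·47.950)) = 39.331748
iter 1: u=1.540715  f(a)=+6.024e+00  f'(a)=-3.068e+00  a ← 39.331748 − (+6.024e+00/-3.068e+00) = 41.294944
iter 2: u=1.467468  f(a)=+4.804e-01  f'(a)=-2.597e+00  a ← 41.294944 − (+4.804e-01/-2.597e+00) = 41.479934
iter 3: u=1.460923  f(a)=+3.640e-03  f'(a)=-2.558e+00  a ← 41.479934 − (+3.640e-03/-2.558e+00) = 41.481357
iter 4: u=1.460873  f(a)=+2.125e-07  f'(a)=-2.557e+00  a ← 41.481357 − (+2.125e-07/-2.557e+00) = 41.481357
iter 5: u=1.460873  f(a)=+5.684e-14  f'(a)=-2.557e+00  a ← 41.481357 − (+5.684e-14/-2.557e+00) = 41.481357
converged: |Δa| < 1e-12 after 5 iterations
sag = a·(cosh(S/(2a)) − 1) = 41.481357·(cosh(1.460873) − 1) = 52.717711
T_max/T_min = cosh(S/(2a)) = 2.270877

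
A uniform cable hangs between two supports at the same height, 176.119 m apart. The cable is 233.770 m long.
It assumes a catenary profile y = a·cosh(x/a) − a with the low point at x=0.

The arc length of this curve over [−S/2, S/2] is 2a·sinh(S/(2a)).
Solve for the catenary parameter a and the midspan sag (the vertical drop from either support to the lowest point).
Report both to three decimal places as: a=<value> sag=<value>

seed: a₀ = √(S³/(24(L−S))) = √(176.119³/(24·57.651)) = 62.834805
iter 1: u=1.401445  f(a)=+5.934e+00  f'(a)=-2.222e+00  a ← 62.834805 − (+5.934e+00/-2.222e+00) = 65.505626
iter 2: u=1.344304  f(a)=+3.993e-01  f'(a)=-1.932e+00  a ← 65.505626 − (+3.993e-01/-1.932e+00) = 65.712317
iter 3: u=1.340076  f(a)=+2.097e-03  f'(a)=-1.912e+00  a ← 65.712317 − (+2.097e-03/-1.912e+00) = 65.713414
iter 4: u=1.340054  f(a)=+5.848e-08  f'(a)=-1.911e+00  a ← 65.713414 − (+5.848e-08/-1.911e+00) = 65.713414
iter 5: u=1.340054  f(a)=+0.000e+00  f'(a)=-1.911e+00  a ← 65.713414 − (+0.000e+00/-1.911e+00) = 65.713414
converged: |Δa| < 1e-12 after 5 iterations
sag = a·(cosh(S/(2a)) − 1) = 65.713414·(cosh(1.340054) − 1) = 68.377436
T_max/T_min = cosh(S/(2a)) = 2.040540

a=65.713 sag=68.377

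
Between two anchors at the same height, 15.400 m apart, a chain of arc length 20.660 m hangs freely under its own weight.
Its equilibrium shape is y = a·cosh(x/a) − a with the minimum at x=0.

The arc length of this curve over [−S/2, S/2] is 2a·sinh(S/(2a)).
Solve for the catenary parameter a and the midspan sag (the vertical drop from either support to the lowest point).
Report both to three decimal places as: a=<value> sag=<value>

seed: a₀ = √(S³/(24(L−S))) = √(15.400³/(24·5.260)) = 5.378765
iter 1: u=1.431555  f(a)=+5.660e-01  f'(a)=-2.387e+00  a ← 5.378765 − (+5.660e-01/-2.387e+00) = 5.615887
iter 2: u=1.371110  f(a)=+3.958e-02  f'(a)=-2.064e+00  a ← 5.615887 − (+3.958e-02/-2.064e+00) = 5.635065
iter 3: u=1.366444  f(a)=+2.257e-04  f'(a)=-2.040e+00  a ← 5.635065 − (+2.257e-04/-2.040e+00) = 5.635176
iter 4: u=1.366417  f(a)=+7.435e-09  f'(a)=-2.040e+00  a ← 5.635176 − (+7.435e-09/-2.040e+00) = 5.635176
iter 5: u=1.366417  f(a)=+0.000e+00  f'(a)=-2.040e+00  a ← 5.635176 − (+0.000e+00/-2.040e+00) = 5.635176
converged: |Δa| < 1e-12 after 5 iterations
sag = a·(cosh(S/(2a)) − 1) = 5.635176·(cosh(1.366417) − 1) = 6.131901
T_max/T_min = cosh(S/(2a)) = 2.088147

a=5.635 sag=6.132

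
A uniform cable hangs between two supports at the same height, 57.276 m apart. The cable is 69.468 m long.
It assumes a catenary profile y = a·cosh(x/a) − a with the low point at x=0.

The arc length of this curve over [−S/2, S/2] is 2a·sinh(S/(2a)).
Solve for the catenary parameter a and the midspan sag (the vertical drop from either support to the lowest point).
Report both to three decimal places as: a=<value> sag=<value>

seed: a₀ = √(S³/(24(L−S))) = √(57.276³/(24·12.192)) = 25.340543
iter 1: u=1.130126  f(a)=+8.027e-01  f'(a)=-1.091e+00  a ← 25.340543 − (+8.027e-01/-1.091e+00) = 26.076339
iter 2: u=1.098237  f(a)=+3.629e-02  f'(a)=-9.943e-01  a ← 26.076339 − (+3.629e-02/-9.943e-01) = 26.112835
iter 3: u=1.096702  f(a)=+8.194e-05  f'(a)=-9.898e-01  a ← 26.112835 − (+8.194e-05/-9.898e-01) = 26.112918
iter 4: u=1.096699  f(a)=+4.199e-10  f'(a)=-9.898e-01  a ← 26.112918 − (+4.199e-10/-9.898e-01) = 26.112918
iter 5: u=1.096699  f(a)=+0.000e+00  f'(a)=-9.898e-01  a ← 26.112918 − (+0.000e+00/-9.898e-01) = 26.112918
converged: |Δa| < 1e-12 after 5 iterations
sag = a·(cosh(S/(2a)) − 1) = 26.112918·(cosh(1.096699) − 1) = 17.342061
T_max/T_min = cosh(S/(2a)) = 1.664118

a=26.113 sag=17.342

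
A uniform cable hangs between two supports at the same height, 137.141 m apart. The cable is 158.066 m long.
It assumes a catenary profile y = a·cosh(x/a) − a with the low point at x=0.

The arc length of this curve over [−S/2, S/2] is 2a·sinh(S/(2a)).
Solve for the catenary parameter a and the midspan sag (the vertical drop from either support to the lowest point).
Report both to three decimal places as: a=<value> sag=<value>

seed: a₀ = √(S³/(24(L−S))) = √(137.141³/(24·20.925)) = 71.665909
iter 1: u=0.956808  f(a)=+9.790e-01  f'(a)=-6.392e-01  a ← 71.665909 − (+9.790e-01/-6.392e-01) = 73.197465
iter 2: u=0.936788  f(a)=+3.226e-02  f'(a)=-5.977e-01  a ← 73.197465 − (+3.226e-02/-5.977e-01) = 73.251443
iter 3: u=0.936098  f(a)=+3.768e-05  f'(a)=-5.963e-01  a ← 73.251443 − (+3.768e-05/-5.963e-01) = 73.251506
iter 4: u=0.936097  f(a)=+5.159e-11  f'(a)=-5.963e-01  a ← 73.251506 − (+5.159e-11/-5.963e-01) = 73.251506
iter 5: u=0.936097  f(a)=-2.842e-14  f'(a)=-5.963e-01  a ← 73.251506 − (-2.842e-14/-5.963e-01) = 73.251506
converged: |Δa| < 1e-12 after 5 iterations
sag = a·(cosh(S/(2a)) − 1) = 73.251506·(cosh(0.936097) − 1) = 34.507476
T_max/T_min = cosh(S/(2a)) = 1.471082

a=73.252 sag=34.507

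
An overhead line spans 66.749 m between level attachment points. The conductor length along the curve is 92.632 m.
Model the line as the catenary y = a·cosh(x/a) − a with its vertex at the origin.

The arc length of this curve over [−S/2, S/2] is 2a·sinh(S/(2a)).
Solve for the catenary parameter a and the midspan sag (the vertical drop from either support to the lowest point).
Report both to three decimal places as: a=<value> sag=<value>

a=23.054 sag=28.682

seed: a₀ = √(S³/(24(L−S))) = √(66.749³/(24·25.883)) = 21.880348
iter 1: u=1.525319  f(a)=+3.183e+00  f'(a)=-2.964e+00  a ← 21.880348 − (+3.183e+00/-2.964e+00) = 22.954298
iter 2: u=1.453954  f(a)=+2.494e-01  f'(a)=-2.516e+00  a ← 22.954298 − (+2.494e-01/-2.516e+00) = 23.053402
iter 3: u=1.447704  f(a)=+1.818e-03  f'(a)=-2.480e+00  a ← 23.053402 − (+1.818e-03/-2.480e+00) = 23.054135
iter 4: u=1.447658  f(a)=+9.817e-08  f'(a)=-2.479e+00  a ← 23.054135 − (+9.817e-08/-2.479e+00) = 23.054135
iter 5: u=1.447658  f(a)=+1.421e-14  f'(a)=-2.479e+00  a ← 23.054135 − (+1.421e-14/-2.479e+00) = 23.054135
converged: |Δa| < 1e-12 after 5 iterations
sag = a·(cosh(S/(2a)) − 1) = 23.054135·(cosh(1.447658) − 1) = 28.682361
T_max/T_min = cosh(S/(2a)) = 2.244131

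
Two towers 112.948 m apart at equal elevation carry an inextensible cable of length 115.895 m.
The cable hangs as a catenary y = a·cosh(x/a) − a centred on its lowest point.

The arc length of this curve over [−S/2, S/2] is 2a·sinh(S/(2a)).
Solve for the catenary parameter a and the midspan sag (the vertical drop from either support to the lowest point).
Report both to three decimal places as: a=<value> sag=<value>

seed: a₀ = √(S³/(24(L−S))) = √(112.948³/(24·2.947)) = 142.732256
iter 1: u=0.395664  f(a)=+2.315e-02  f'(a)=-4.194e-02  a ← 142.732256 − (+2.315e-02/-4.194e-02) = 143.284270
iter 2: u=0.394140  f(a)=+1.350e-04  f'(a)=-4.146e-02  a ← 143.284270 − (+1.350e-04/-4.146e-02) = 143.287527
iter 3: u=0.394131  f(a)=+4.650e-09  f'(a)=-4.145e-02  a ← 143.287527 − (+4.650e-09/-4.145e-02) = 143.287527
iter 4: u=0.394131  f(a)=+0.000e+00  f'(a)=-4.145e-02  a ← 143.287527 − (+0.000e+00/-4.145e-02) = 143.287527
converged: |Δa| < 1e-12 after 4 iterations
sag = a·(cosh(S/(2a)) − 1) = 143.287527·(cosh(0.394131) − 1) = 11.273879
T_max/T_min = cosh(S/(2a)) = 1.078680

a=143.288 sag=11.274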